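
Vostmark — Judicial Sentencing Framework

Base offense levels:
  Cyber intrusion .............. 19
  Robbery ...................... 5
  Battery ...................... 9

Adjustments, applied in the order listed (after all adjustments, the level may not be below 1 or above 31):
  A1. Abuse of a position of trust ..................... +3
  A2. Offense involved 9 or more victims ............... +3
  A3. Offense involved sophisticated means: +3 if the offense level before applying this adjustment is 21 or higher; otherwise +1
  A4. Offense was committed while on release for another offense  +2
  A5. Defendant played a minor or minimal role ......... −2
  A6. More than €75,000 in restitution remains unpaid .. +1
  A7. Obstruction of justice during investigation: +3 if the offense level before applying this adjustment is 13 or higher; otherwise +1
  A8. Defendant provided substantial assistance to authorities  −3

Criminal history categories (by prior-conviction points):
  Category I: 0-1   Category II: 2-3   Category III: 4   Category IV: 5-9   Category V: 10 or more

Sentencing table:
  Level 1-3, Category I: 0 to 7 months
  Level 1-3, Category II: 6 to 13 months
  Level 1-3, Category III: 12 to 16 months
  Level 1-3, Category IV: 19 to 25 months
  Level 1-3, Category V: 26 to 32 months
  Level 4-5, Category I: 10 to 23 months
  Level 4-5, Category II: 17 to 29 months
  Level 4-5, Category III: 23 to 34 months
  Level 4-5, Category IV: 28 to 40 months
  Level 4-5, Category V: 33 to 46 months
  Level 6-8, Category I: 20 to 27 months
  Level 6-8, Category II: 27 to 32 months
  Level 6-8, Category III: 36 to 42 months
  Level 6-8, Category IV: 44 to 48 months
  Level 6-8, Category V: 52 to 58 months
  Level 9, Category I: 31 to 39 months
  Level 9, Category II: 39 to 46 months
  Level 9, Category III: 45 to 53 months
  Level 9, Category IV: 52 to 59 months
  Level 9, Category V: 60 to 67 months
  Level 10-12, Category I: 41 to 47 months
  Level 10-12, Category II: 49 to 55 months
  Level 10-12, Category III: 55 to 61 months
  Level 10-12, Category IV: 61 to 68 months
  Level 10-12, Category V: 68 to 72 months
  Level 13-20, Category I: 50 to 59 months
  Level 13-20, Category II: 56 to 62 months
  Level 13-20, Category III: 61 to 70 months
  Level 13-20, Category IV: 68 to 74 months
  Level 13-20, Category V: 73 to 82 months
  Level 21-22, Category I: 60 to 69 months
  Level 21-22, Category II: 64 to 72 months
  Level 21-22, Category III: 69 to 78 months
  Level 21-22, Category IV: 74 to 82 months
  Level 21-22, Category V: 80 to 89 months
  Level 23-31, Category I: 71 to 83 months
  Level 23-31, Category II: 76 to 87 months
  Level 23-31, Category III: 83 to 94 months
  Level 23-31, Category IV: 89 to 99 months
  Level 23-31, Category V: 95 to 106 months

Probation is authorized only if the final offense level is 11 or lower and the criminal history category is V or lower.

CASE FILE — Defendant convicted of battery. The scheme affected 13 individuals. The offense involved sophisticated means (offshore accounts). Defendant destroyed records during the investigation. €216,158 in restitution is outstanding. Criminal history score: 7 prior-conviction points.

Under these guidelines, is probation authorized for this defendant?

Base offense level for battery: 9.
A1 does not apply.
A2 applies: 9 + 3 = 12.
A3 applies (level before this adjustment is 12 < 21, so +1): 12 + 1 = 13.
A4 does not apply.
A5 does not apply.
A6 applies: 13 + 1 = 14.
A7 applies (level before this adjustment is 14 ≥ 13, so +3): 14 + 3 = 17.
A8 does not apply.
Final offense level: 17.
Criminal history: 7 prior points → Category IV (5-9).
Level 17 falls in the 13-20 band.
Grid: Level 13-20 × Category IV = 68-74 months.
Probation check: level 17 > 11 and category IV ≤ V → not eligible.

No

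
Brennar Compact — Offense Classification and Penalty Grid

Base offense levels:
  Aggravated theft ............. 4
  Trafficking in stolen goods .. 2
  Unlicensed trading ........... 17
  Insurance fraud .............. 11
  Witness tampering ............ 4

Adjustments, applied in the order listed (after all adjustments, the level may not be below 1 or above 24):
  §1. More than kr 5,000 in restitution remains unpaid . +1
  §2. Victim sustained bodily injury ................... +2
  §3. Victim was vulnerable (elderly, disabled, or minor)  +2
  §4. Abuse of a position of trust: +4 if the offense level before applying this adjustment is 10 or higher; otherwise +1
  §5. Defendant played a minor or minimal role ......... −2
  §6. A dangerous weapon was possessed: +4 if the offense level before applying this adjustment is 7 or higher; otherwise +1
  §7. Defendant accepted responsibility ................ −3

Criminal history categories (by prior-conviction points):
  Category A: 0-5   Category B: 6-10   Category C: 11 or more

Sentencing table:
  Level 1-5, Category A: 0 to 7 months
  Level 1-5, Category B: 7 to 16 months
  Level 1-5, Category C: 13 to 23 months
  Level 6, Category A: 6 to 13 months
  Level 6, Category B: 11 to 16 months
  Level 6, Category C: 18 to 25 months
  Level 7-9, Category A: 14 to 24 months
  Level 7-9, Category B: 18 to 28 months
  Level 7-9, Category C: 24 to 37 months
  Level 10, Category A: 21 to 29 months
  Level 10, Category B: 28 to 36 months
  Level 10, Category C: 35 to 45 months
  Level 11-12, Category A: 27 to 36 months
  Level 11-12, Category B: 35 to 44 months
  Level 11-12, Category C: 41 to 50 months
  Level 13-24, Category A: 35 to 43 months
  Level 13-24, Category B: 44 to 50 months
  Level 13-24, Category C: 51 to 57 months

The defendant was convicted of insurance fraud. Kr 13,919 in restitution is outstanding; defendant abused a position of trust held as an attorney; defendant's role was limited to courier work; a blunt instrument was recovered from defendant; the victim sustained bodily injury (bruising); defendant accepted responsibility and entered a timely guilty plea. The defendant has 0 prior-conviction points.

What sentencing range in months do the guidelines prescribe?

35-43 months

Base offense level for insurance fraud: 11.
§1 applies: 11 + 1 = 12.
§2 applies: 12 + 2 = 14.
§3 does not apply.
§4 applies (level before this adjustment is 14 ≥ 10, so +4): 14 + 4 = 18.
§5 applies: 18 − 2 = 16.
§6 applies (level before this adjustment is 16 ≥ 7, so +4): 16 + 4 = 20.
§7 applies: 20 − 3 = 17.
Final offense level: 17.
Criminal history: 0 prior points → Category A (0-5).
Level 17 falls in the 13-24 band.
Grid: Level 13-24 × Category A = 35-43 months.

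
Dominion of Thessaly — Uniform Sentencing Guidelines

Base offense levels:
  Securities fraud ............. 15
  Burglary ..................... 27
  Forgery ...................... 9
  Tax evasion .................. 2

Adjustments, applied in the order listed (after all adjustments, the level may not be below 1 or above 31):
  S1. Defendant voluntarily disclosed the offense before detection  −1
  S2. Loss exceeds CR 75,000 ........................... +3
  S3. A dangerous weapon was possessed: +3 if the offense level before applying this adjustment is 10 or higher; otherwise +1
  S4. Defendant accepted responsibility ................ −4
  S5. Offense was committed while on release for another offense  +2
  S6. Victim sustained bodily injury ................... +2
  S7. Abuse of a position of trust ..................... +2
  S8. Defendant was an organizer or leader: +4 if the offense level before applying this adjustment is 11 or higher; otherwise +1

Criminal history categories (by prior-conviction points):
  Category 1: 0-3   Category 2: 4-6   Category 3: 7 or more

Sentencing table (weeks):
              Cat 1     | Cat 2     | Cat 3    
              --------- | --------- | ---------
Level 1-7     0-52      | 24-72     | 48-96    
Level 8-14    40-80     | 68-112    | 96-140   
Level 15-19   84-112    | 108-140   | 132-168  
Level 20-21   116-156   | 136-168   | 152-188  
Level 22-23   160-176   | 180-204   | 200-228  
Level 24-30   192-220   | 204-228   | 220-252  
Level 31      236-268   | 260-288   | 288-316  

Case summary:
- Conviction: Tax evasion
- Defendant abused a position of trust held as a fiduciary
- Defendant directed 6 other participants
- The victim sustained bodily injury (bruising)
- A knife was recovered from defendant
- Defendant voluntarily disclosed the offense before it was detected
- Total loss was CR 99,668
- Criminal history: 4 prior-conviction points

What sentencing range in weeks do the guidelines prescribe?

Base offense level for tax evasion: 2.
S1 applies: 2 − 1 = 1.
S2 applies: 1 + 3 = 4.
S3 applies (level before this adjustment is 4 < 10, so +1): 4 + 1 = 5.
S4 does not apply.
S6 applies: 5 + 2 = 7.
S7 applies: 7 + 2 = 9.
S8 applies (level before this adjustment is 9 < 11, so +1): 9 + 1 = 10.
Final offense level: 10.
Criminal history: 4 prior points → Category 2 (4-6).
Level 10 falls in the 8-14 band.
Grid: Level 8-14 × Category 2 = 68-112 weeks.

68-112 weeks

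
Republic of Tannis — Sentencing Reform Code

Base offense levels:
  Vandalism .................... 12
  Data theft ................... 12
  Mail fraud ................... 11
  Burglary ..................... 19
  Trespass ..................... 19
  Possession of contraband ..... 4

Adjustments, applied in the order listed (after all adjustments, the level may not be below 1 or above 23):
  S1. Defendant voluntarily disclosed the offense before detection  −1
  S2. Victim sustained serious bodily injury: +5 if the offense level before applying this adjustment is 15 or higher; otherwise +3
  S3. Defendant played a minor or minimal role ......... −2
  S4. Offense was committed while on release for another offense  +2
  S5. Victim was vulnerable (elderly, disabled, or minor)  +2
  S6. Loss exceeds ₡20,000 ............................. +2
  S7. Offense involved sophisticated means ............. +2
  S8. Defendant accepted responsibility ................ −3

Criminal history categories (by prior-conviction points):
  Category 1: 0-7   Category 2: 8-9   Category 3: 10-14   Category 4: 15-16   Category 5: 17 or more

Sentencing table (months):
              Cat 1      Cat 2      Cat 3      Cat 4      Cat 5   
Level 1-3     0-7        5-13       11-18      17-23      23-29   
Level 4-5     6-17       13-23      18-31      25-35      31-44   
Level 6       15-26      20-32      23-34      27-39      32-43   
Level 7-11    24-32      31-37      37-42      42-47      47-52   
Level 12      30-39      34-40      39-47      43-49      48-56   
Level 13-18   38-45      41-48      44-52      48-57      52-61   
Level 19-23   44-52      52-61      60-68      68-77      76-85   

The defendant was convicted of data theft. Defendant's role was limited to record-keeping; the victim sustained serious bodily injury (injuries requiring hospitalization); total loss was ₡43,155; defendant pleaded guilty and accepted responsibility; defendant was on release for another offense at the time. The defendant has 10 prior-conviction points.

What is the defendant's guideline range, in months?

Base offense level for data theft: 12.
S1 does not apply.
S2 applies (level before this adjustment is 12 < 15, so +3): 12 + 3 = 15.
S3 applies: 15 − 2 = 13.
S4 applies: 13 + 2 = 15.
S5 does not apply.
S6 applies: 15 + 2 = 17.
S8 applies: 17 − 3 = 14.
Final offense level: 14.
Criminal history: 10 prior points → Category 3 (10-14).
Level 14 falls in the 13-18 band.
Grid: Level 13-18 × Category 3 = 44-52 months.

44-52 months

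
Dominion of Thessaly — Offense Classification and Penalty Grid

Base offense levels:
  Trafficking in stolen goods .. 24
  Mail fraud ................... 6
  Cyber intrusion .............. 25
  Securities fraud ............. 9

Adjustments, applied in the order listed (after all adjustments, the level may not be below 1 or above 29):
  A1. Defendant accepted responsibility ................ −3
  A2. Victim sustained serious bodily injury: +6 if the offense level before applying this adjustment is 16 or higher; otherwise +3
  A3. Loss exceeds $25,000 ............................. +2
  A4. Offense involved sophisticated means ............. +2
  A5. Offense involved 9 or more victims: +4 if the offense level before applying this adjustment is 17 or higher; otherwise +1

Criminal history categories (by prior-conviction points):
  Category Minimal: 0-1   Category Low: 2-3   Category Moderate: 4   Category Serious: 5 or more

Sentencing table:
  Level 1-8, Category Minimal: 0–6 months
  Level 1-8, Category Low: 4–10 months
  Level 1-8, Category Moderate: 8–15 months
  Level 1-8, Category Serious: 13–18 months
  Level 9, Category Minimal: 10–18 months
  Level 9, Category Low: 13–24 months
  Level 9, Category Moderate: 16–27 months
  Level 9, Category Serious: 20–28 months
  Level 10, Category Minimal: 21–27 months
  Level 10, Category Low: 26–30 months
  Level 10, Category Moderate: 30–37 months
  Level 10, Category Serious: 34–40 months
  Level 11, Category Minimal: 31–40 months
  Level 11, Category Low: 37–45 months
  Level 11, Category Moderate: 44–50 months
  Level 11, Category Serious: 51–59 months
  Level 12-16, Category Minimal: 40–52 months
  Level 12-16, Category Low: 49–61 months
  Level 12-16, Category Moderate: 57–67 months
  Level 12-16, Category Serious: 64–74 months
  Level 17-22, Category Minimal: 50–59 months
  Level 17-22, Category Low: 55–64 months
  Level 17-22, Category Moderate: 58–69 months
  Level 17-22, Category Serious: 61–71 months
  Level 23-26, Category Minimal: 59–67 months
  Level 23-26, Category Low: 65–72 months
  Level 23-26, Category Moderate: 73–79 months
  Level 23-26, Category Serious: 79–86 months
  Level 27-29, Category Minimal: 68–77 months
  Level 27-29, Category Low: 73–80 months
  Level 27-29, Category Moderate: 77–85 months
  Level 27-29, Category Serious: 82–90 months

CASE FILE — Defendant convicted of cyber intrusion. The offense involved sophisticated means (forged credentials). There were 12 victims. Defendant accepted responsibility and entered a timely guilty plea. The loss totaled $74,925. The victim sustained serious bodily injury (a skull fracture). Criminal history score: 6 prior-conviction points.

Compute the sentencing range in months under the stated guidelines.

82-90 months

Base offense level for cyber intrusion: 25.
A1 applies: 25 − 3 = 22.
A2 applies (level before this adjustment is 22 ≥ 16, so +6): 22 + 6 = 28.
A3 applies: 28 + 2 = 30.
A4 applies: 30 + 2 = 32.
A5 applies (level before this adjustment is 32 ≥ 17, so +4): 32 + 4 = 36.
Level 36 exceeds the maximum of 29; capped at 29.
Final offense level: 29.
Criminal history: 6 prior points → Category Serious (5+).
Level 29 falls in the 27-29 band.
Grid: Level 27-29 × Category Serious = 82-90 months.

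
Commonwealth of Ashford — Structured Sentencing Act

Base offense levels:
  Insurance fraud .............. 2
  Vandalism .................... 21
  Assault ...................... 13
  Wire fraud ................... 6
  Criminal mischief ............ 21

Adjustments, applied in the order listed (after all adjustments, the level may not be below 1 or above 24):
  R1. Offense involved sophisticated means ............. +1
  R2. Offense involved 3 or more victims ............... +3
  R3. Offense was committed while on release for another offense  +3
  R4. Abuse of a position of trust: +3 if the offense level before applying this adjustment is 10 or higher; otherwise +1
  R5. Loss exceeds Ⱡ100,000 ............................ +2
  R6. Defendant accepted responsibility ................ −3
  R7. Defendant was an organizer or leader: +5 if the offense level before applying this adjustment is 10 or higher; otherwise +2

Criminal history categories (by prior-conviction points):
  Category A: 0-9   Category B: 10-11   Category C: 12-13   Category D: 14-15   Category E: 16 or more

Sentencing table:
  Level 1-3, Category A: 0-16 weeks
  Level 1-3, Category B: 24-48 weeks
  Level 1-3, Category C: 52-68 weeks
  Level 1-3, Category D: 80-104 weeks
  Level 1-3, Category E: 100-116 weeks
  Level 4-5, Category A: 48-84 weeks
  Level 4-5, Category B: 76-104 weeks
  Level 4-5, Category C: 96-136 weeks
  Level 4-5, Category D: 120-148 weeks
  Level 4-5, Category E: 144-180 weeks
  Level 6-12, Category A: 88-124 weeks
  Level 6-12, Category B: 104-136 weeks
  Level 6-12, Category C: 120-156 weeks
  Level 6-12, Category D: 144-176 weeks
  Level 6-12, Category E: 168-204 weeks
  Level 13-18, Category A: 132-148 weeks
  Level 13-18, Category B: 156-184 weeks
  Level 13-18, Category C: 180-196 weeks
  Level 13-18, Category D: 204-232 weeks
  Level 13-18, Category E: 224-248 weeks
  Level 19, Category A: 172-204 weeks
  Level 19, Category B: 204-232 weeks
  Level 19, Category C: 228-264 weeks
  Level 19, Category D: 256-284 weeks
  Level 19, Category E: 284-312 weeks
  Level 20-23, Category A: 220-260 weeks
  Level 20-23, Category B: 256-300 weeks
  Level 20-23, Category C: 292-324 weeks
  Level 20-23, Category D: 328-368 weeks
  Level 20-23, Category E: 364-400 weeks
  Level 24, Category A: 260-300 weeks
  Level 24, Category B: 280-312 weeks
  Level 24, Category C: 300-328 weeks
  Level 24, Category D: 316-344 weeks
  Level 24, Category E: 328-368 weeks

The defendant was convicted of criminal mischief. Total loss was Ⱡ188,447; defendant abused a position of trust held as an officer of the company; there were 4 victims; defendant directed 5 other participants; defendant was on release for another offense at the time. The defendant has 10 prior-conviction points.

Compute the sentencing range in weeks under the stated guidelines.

280-312 weeks

Base offense level for criminal mischief: 21.
R2 applies: 21 + 3 = 24.
R3 applies: 24 + 3 = 27.
R4 applies (level before this adjustment is 27 ≥ 10, so +3): 27 + 3 = 30.
R5 applies: 30 + 2 = 32.
R6 does not apply.
R7 applies (level before this adjustment is 32 ≥ 10, so +5): 32 + 5 = 37.
Level 37 exceeds the maximum of 24; capped at 24.
Final offense level: 24.
Criminal history: 10 prior points → Category B (10-11).
Level 24 falls in the 24 band.
Grid: Level 24 × Category B = 280-312 weeks.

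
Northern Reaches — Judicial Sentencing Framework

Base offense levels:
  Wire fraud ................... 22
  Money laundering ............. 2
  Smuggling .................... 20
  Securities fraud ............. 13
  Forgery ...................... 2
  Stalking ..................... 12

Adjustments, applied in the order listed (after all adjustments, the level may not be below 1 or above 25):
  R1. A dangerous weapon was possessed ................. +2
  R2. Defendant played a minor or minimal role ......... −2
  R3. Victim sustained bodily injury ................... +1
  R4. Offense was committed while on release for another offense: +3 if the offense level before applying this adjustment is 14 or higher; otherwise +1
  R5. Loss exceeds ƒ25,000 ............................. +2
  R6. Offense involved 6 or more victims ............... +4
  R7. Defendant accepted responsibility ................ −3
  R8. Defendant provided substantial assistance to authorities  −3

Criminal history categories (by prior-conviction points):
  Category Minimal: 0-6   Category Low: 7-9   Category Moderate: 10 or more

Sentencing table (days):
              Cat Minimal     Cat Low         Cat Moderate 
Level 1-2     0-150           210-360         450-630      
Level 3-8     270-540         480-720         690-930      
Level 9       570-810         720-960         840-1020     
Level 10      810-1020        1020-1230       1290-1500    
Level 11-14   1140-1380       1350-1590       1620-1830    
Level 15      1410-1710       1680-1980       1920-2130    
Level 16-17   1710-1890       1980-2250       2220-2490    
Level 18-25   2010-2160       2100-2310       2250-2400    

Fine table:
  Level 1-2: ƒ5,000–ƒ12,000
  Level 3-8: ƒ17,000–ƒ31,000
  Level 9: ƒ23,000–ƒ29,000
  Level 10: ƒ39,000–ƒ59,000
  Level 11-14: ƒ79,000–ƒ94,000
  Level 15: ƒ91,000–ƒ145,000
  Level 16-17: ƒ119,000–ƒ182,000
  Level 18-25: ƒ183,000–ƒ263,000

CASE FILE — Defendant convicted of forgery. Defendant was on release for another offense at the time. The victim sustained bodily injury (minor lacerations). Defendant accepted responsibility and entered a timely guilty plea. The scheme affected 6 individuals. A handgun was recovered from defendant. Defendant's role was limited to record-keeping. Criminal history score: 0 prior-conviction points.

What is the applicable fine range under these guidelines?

ƒ17,000–ƒ31,000

Base offense level for forgery: 2.
R1 applies: 2 + 2 = 4.
R2 applies: 4 − 2 = 2.
R3 applies: 2 + 1 = 3.
R4 applies (level before this adjustment is 3 < 14, so +1): 3 + 1 = 4.
R5 does not apply.
R6 applies: 4 + 4 = 8.
R7 applies: 8 − 3 = 5.
Final offense level: 5.
Level 5 falls in the 3-8 band.
Fine table: Level 3-8 → ƒ17,000–ƒ31,000.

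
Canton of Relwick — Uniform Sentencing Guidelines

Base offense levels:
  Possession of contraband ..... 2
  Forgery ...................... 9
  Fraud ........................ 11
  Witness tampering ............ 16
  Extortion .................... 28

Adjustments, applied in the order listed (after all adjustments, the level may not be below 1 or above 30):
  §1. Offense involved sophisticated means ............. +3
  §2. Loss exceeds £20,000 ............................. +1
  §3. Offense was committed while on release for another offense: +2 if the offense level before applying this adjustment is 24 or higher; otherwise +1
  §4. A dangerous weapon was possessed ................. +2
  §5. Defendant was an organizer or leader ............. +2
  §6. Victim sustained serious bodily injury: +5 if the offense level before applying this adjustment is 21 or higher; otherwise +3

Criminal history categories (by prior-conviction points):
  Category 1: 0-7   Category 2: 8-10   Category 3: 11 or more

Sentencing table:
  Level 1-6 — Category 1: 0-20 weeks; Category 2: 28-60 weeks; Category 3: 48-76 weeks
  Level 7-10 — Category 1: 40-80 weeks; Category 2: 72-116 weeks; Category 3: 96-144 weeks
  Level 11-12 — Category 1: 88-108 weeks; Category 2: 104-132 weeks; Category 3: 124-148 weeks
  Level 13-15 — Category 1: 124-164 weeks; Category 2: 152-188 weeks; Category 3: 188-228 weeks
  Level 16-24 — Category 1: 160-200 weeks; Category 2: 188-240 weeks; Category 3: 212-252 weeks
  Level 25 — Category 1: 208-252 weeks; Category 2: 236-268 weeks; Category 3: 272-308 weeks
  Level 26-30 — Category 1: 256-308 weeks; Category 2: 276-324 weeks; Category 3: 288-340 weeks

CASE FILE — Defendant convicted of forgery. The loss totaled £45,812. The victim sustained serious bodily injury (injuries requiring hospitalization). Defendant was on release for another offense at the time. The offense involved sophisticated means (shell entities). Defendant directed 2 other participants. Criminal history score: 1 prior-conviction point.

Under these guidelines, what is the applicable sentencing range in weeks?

Base offense level for forgery: 9.
§1 applies: 9 + 3 = 12.
§2 applies: 12 + 1 = 13.
§3 applies (level before this adjustment is 13 < 24, so +1): 13 + 1 = 14.
§5 applies: 14 + 2 = 16.
§6 applies (level before this adjustment is 16 < 21, so +3): 16 + 3 = 19.
Final offense level: 19.
Criminal history: 1 prior point → Category 1 (0-7).
Level 19 falls in the 16-24 band.
Grid: Level 16-24 × Category 1 = 160-200 weeks.

160-200 weeks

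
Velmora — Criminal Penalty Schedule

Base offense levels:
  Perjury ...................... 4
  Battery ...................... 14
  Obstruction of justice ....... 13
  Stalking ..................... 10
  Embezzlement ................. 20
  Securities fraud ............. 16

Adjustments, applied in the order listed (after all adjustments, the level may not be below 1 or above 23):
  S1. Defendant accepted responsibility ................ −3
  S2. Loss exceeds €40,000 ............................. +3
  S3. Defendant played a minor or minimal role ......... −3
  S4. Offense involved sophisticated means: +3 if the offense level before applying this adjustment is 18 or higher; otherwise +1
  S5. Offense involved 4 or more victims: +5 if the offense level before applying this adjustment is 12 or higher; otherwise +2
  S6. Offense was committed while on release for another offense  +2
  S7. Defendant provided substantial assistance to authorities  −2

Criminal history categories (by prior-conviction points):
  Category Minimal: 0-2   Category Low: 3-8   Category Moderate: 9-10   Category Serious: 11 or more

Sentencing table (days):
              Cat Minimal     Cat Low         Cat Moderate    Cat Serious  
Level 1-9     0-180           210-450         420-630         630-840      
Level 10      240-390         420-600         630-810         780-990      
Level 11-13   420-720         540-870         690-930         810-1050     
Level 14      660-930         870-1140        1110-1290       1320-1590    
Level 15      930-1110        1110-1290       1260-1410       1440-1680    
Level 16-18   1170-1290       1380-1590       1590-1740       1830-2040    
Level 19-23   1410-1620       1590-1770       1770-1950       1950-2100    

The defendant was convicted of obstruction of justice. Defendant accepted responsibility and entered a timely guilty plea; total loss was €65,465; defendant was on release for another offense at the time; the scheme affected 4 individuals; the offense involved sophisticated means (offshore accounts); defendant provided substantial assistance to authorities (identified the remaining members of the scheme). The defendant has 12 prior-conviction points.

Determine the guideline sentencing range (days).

Base offense level for obstruction of justice: 13.
S1 applies: 13 − 3 = 10.
S2 applies: 10 + 3 = 13.
S3 does not apply.
S4 applies (level before this adjustment is 13 < 18, so +1): 13 + 1 = 14.
S5 applies (level before this adjustment is 14 ≥ 12, so +5): 14 + 5 = 19.
S6 applies: 19 + 2 = 21.
S7 applies: 21 − 2 = 19.
Final offense level: 19.
Criminal history: 12 prior points → Category Serious (11+).
Level 19 falls in the 19-23 band.
Grid: Level 19-23 × Category Serious = 1950-2100 days.

1950-2100 days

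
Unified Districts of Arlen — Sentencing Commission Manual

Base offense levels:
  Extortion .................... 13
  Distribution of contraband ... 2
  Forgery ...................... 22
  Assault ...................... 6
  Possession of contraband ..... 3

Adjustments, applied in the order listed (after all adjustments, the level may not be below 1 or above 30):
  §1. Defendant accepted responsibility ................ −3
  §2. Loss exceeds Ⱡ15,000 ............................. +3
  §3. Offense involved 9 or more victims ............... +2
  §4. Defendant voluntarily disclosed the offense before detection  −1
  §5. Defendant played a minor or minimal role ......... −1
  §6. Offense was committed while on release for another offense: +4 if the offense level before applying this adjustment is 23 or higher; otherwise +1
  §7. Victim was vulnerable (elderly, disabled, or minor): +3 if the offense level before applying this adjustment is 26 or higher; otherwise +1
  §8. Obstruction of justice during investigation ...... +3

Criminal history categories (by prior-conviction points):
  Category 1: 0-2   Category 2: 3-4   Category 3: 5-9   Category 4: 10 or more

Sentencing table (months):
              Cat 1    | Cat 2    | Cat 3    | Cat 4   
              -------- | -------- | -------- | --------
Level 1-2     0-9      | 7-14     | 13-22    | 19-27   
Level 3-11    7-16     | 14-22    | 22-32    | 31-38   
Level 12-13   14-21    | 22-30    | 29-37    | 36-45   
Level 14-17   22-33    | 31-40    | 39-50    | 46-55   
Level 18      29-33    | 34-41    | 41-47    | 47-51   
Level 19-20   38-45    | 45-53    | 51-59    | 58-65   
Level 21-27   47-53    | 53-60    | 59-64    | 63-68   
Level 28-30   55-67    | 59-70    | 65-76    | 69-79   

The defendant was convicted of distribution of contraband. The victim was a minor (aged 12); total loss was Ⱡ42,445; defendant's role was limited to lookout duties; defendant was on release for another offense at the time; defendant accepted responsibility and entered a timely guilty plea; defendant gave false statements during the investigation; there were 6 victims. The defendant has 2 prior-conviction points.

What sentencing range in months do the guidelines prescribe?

7-16 months

Base offense level for distribution of contraband: 2.
§1 applies: 2 − 3 = -1.
§2 applies: -1 + 3 = 2.
§4 does not apply.
§5 applies: 2 − 1 = 1.
§6 applies (level before this adjustment is 1 < 23, so +1): 1 + 1 = 2.
§7 applies (level before this adjustment is 2 < 26, so +1): 2 + 1 = 3.
§8 applies: 3 + 3 = 6.
Final offense level: 6.
Criminal history: 2 prior points → Category 1 (0-2).
Level 6 falls in the 3-11 band.
Grid: Level 3-11 × Category 1 = 7-16 months.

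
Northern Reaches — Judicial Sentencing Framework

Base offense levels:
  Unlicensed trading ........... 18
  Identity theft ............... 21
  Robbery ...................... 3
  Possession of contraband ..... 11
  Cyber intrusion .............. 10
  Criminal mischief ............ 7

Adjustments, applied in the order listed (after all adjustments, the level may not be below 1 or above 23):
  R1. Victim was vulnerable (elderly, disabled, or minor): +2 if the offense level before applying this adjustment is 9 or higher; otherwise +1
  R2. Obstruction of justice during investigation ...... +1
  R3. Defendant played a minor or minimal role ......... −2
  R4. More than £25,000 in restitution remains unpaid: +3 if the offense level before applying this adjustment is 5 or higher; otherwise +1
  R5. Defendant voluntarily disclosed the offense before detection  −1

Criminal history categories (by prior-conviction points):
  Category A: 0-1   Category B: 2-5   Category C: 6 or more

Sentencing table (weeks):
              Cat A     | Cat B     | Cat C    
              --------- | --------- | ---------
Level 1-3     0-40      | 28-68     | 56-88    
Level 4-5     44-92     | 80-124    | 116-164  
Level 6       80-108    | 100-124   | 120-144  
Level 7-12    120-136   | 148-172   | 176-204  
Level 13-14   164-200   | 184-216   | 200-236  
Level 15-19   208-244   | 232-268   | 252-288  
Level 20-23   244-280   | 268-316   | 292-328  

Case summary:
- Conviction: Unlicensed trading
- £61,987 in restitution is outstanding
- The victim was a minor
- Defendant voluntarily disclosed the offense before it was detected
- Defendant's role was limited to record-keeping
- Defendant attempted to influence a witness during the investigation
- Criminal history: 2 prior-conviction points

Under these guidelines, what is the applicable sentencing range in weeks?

Base offense level for unlicensed trading: 18.
R1 applies (level before this adjustment is 18 ≥ 9, so +2): 18 + 2 = 20.
R2 applies: 20 + 1 = 21.
R3 applies: 21 − 2 = 19.
R4 applies (level before this adjustment is 19 ≥ 5, so +3): 19 + 3 = 22.
R5 applies: 22 − 1 = 21.
Final offense level: 21.
Criminal history: 2 prior points → Category B (2-5).
Level 21 falls in the 20-23 band.
Grid: Level 20-23 × Category B = 268-316 weeks.

268-316 weeks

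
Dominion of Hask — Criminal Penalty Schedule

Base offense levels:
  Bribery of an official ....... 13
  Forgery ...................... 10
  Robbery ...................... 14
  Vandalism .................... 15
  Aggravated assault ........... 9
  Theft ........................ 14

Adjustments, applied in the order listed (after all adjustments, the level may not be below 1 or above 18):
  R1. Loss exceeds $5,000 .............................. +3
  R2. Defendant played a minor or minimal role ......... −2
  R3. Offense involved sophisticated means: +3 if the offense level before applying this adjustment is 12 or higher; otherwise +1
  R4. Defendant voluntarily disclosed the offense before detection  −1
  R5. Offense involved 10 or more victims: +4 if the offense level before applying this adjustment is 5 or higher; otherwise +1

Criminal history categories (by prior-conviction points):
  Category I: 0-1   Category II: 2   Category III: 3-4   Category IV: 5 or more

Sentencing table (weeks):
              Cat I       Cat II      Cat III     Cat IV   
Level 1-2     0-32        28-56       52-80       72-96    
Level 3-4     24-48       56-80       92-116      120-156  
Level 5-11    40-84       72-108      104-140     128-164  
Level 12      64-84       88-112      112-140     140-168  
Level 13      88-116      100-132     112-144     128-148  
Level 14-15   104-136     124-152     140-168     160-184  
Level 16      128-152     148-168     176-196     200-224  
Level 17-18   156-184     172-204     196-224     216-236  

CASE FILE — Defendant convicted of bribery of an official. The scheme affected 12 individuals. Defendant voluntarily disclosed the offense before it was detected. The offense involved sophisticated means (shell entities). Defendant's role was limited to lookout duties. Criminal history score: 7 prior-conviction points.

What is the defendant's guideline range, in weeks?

160-184 weeks

Base offense level for bribery of an official: 13.
R1 does not apply.
R2 applies: 13 − 2 = 11.
R3 applies (level before this adjustment is 11 < 12, so +1): 11 + 1 = 12.
R4 applies: 12 − 1 = 11.
R5 applies (level before this adjustment is 11 ≥ 5, so +4): 11 + 4 = 15.
Final offense level: 15.
Criminal history: 7 prior points → Category IV (5+).
Level 15 falls in the 14-15 band.
Grid: Level 14-15 × Category IV = 160-184 weeks.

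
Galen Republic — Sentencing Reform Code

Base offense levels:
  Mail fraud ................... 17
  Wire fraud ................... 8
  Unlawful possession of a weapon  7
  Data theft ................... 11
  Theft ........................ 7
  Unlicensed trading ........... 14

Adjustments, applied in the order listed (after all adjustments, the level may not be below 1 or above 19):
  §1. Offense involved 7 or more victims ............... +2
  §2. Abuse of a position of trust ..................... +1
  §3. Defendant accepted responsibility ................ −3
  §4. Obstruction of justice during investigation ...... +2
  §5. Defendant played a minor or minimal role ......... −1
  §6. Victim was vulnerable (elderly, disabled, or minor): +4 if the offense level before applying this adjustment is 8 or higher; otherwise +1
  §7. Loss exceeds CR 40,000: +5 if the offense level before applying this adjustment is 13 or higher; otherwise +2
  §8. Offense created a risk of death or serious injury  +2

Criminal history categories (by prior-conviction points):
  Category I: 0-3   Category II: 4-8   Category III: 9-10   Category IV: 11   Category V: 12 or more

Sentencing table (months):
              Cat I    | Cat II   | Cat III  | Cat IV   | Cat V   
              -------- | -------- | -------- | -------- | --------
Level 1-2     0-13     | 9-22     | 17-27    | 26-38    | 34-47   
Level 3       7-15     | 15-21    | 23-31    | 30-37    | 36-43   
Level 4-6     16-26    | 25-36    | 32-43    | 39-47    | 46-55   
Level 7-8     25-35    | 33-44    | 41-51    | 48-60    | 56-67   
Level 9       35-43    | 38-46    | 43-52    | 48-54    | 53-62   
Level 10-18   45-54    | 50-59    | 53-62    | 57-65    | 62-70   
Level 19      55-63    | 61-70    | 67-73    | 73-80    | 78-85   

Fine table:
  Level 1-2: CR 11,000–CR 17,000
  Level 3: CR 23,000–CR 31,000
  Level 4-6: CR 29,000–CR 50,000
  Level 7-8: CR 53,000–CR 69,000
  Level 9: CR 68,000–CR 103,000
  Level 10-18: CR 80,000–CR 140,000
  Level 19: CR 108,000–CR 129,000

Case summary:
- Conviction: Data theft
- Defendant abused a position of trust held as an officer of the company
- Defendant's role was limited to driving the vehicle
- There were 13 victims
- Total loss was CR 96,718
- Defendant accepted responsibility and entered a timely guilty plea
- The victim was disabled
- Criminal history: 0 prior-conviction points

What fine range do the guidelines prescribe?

CR 108,000–CR 129,000

Base offense level for data theft: 11.
§1 applies: 11 + 2 = 13.
§2 applies: 13 + 1 = 14.
§3 applies: 14 − 3 = 11.
§5 applies: 11 − 1 = 10.
§6 applies (level before this adjustment is 10 ≥ 8, so +4): 10 + 4 = 14.
§7 applies (level before this adjustment is 14 ≥ 13, so +5): 14 + 5 = 19.
Final offense level: 19.
Level 19 falls in the 19 band.
Fine table: Level 19 → CR 108,000–CR 129,000.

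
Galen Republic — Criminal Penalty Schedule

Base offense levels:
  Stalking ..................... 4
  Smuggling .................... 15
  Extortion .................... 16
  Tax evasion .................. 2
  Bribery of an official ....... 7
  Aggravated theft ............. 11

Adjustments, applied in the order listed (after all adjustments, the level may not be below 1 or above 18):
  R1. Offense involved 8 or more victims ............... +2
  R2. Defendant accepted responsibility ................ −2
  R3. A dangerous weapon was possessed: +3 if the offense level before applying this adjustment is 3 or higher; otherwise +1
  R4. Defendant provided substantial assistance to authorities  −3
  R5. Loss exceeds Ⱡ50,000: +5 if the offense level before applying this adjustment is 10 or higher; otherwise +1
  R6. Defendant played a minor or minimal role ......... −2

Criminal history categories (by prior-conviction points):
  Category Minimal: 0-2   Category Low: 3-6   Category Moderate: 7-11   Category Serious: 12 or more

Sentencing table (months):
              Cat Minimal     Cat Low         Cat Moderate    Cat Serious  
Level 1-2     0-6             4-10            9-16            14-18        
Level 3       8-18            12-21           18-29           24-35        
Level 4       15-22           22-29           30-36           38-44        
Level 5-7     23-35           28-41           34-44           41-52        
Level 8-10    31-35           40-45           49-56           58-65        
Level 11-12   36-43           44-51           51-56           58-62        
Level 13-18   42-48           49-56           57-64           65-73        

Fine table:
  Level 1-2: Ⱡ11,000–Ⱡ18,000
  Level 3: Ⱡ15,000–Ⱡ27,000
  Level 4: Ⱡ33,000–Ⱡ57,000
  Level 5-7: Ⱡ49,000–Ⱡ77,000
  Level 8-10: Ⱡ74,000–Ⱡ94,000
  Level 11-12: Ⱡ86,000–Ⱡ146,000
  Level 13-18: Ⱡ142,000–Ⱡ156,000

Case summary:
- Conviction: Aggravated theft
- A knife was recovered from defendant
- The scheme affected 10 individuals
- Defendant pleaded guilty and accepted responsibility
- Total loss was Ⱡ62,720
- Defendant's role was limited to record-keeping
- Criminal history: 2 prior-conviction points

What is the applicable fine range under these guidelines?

Ⱡ142,000–Ⱡ156,000

Base offense level for aggravated theft: 11.
R1 applies: 11 + 2 = 13.
R2 applies: 13 − 2 = 11.
R3 applies (level before this adjustment is 11 ≥ 3, so +3): 11 + 3 = 14.
R5 applies (level before this adjustment is 14 ≥ 10, so +5): 14 + 5 = 19.
R6 applies: 19 − 2 = 17.
Final offense level: 17.
Level 17 falls in the 13-18 band.
Fine table: Level 13-18 → Ⱡ142,000–Ⱡ156,000.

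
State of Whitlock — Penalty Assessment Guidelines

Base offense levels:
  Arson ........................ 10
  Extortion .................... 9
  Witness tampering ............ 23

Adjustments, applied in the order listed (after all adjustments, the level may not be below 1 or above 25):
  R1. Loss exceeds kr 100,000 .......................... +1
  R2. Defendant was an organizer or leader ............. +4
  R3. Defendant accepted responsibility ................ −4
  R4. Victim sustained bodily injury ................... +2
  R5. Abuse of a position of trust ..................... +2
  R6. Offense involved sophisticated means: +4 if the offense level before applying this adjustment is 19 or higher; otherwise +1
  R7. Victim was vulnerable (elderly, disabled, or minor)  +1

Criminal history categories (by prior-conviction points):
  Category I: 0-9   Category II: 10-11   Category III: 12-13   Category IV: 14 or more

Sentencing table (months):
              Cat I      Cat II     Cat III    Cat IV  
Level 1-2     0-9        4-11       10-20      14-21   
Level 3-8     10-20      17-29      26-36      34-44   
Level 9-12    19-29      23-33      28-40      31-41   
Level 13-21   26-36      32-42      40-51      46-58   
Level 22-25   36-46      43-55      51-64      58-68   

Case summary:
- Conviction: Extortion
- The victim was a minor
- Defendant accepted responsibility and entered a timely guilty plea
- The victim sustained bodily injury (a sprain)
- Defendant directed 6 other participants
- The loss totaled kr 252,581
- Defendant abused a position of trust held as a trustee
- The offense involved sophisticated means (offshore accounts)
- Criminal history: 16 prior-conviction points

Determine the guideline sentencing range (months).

46-58 months

Base offense level for extortion: 9.
R1 applies: 9 + 1 = 10.
R2 applies: 10 + 4 = 14.
R3 applies: 14 − 4 = 10.
R4 applies: 10 + 2 = 12.
R5 applies: 12 + 2 = 14.
R6 applies (level before this adjustment is 14 < 19, so +1): 14 + 1 = 15.
R7 applies: 15 + 1 = 16.
Final offense level: 16.
Criminal history: 16 prior points → Category IV (14+).
Level 16 falls in the 13-21 band.
Grid: Level 13-21 × Category IV = 46-58 months.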